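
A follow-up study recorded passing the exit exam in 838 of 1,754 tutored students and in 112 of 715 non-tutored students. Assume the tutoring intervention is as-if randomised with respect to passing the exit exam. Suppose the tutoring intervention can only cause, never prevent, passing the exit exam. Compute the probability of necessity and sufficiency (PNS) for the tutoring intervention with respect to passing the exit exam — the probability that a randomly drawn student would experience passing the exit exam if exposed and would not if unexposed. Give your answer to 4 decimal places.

p₁ = P(outcome | exposed) = 838/1754 = 0.47777
p₀ = P(outcome | unexposed) = 112/715 = 0.15664
Under exogeneity and monotonicity, PNS = p₁ − p₀.
PNS = 0.47777 − 0.15664 = 0.32112

PNS ≈ 0.3211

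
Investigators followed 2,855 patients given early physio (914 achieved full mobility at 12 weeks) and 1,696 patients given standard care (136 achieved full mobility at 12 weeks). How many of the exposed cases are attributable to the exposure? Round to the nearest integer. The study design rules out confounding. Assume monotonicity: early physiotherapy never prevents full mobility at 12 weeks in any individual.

p₁ = P(outcome | exposed) = 914/2855 = 0.32014
p₀ = P(outcome | unexposed) = 136/1696 = 0.080189
PN = (p₁ − p₀)/p₁ = (0.32014 − 0.080189) / 0.32014 ≈ 0.74952.
Attributable cases ≈ PN × (exposed cases) = 0.74952 × 914 ≈ 685.06.

about 685 cases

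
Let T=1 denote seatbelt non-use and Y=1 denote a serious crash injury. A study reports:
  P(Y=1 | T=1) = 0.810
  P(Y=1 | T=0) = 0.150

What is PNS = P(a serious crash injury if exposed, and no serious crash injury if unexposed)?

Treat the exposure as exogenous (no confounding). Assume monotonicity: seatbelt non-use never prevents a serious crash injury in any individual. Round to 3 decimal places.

PNS ≈ 0.660

Let p₁ = 0.81, p₀ = 0.15.
Under exogeneity and monotonicity, PNS = p₁ − p₀.
PNS = 0.81 − 0.15 = 0.66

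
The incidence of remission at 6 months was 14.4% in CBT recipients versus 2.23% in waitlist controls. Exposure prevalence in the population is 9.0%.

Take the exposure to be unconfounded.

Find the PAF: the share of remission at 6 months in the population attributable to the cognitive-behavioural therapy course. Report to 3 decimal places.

PAF ≈ 0.329

p₁ = 0.144, p₀ = 0.0223.
Overall risk P(Y=1) = π·p₁ + (1−π)·p₀ = 0.09×0.144 + 0.91×0.0223 = 0.033253.
Under exogeneity, PAF = [P(Y=1) − p₀] / P(Y=1).
PAF = (0.033253 − 0.0223) / 0.033253 ≈ 0.3294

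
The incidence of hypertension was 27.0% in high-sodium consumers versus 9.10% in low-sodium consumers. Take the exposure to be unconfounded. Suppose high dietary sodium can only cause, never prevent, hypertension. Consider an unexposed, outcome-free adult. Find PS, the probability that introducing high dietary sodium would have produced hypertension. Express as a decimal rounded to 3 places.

PS ≈ 0.197

p₁ = 0.27, p₀ = 0.091.
Under exogeneity and monotonicity, PS = (p₁ − p₀) / (1 − p₀).
PS = (0.27 − 0.091) / (1 − 0.091) = 0.179 / 0.909 ≈ 0.1969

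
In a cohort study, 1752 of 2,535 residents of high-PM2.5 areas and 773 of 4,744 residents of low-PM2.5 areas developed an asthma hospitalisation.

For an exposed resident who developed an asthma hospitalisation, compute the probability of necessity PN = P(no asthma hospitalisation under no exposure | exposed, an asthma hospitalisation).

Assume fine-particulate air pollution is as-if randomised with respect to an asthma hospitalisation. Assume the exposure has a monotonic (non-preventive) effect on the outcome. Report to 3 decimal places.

p₁ = P(outcome | exposed) = 1752/2535 = 0.69112
p₀ = P(outcome | unexposed) = 773/4744 = 0.16294
Under exogeneity and monotonicity, PN = (p₁ − p₀) / p₁.
PN = (0.69112 − 0.16294) / 0.69112 = 0.52818 / 0.69112 ≈ 0.7642

PN ≈ 0.764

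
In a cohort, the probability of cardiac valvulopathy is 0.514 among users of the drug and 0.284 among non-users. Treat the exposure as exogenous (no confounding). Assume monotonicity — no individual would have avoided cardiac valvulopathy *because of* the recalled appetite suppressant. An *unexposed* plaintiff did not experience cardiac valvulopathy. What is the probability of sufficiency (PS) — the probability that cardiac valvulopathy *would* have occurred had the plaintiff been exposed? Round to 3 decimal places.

PS ≈ 0.321

Let p₁ = 0.514, p₀ = 0.284.
Under exogeneity and monotonicity, PS = (p₁ − p₀) / (1 − p₀).
PS = (0.514 − 0.284) / (1 − 0.284) = 0.23 / 0.716 ≈ 0.3212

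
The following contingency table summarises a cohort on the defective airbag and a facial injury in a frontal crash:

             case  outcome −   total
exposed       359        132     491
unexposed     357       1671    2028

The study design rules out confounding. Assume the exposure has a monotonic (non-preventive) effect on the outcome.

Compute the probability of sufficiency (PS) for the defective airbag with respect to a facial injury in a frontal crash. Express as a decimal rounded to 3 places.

PS ≈ 0.674

p₁ = P(outcome | exposed) = 359/491 = 0.73116
p₀ = P(outcome | unexposed) = 357/2028 = 0.17604
Under exogeneity and monotonicity, PS = (p₁ − p₀) / (1 − p₀).
PS = (0.73116 − 0.17604) / (1 − 0.17604) = 0.55513 / 0.82396 ≈ 0.6737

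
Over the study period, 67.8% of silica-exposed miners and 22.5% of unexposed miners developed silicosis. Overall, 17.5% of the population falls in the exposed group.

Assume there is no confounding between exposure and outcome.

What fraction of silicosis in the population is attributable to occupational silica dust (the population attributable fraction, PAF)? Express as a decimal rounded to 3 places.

p₁ = 0.678, p₀ = 0.225.
Overall risk P(Y=1) = π·p₁ + (1−π)·p₀ = 0.175×0.678 + 0.825×0.225 = 0.30427.
Under exogeneity, PAF = [P(Y=1) − p₀] / P(Y=1).
PAF = (0.30427 − 0.225) / 0.30427 ≈ 0.2605

PAF ≈ 0.261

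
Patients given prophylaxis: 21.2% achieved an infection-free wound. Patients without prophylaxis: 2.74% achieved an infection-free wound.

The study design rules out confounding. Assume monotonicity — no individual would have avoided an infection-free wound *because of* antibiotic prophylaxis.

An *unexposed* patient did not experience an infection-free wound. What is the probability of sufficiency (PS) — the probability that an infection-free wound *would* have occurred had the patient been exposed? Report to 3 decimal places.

p₁ = 0.212, p₀ = 0.0274.
Under exogeneity and monotonicity, PS = (p₁ − p₀) / (1 − p₀).
PS = (0.212 − 0.0274) / (1 − 0.0274) = 0.1846 / 0.9726 ≈ 0.1898

PS ≈ 0.190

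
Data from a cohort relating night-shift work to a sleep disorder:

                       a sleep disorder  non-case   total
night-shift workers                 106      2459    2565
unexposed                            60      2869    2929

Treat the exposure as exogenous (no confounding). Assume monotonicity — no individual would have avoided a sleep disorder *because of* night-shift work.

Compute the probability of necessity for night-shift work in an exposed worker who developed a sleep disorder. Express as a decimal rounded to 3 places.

PN ≈ 0.504

p₁ = P(outcome | exposed) = 106/2565 = 0.041326
p₀ = P(outcome | unexposed) = 60/2929 = 0.020485
Under exogeneity and monotonicity, PN = (p₁ − p₀) / p₁.
PN = (0.041326 − 0.020485) / 0.041326 = 0.020841 / 0.041326 ≈ 0.5043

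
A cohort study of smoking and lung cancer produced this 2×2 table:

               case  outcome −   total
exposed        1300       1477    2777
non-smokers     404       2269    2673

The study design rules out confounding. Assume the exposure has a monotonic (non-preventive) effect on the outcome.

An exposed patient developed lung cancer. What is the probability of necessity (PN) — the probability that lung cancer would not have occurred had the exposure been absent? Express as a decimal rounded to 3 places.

PN ≈ 0.677

p₁ = P(outcome | exposed) = 1300/2777 = 0.46813
p₀ = P(outcome | unexposed) = 404/2673 = 0.15114
Under exogeneity and monotonicity, PN = (p₁ − p₀)/p₁.
PN = (0.46813 − 0.15114) / 0.46813 ≈ 0.6771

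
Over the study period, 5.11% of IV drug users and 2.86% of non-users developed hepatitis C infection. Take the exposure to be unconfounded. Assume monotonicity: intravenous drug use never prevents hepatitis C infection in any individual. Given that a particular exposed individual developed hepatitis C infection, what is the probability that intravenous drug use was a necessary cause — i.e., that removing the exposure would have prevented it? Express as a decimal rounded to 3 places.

PN ≈ 0.440

p₁ = 0.0511, p₀ = 0.0286.
Under exogeneity and monotonicity, PN = (p₁ − p₀) / p₁.
PN = (0.0511 − 0.0286) / 0.0511 = 0.0225 / 0.0511 ≈ 0.4403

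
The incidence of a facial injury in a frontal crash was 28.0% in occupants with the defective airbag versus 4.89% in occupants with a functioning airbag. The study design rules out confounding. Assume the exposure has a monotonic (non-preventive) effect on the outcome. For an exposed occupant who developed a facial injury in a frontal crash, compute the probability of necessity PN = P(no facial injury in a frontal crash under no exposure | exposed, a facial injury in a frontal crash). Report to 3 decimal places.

p₁ = 0.28, p₀ = 0.0489.
Under exogeneity and monotonicity, PN = (p₁ − p₀) / p₁.
PN = (0.28 − 0.0489) / 0.28 = 0.2311 / 0.28 ≈ 0.8254

PN ≈ 0.825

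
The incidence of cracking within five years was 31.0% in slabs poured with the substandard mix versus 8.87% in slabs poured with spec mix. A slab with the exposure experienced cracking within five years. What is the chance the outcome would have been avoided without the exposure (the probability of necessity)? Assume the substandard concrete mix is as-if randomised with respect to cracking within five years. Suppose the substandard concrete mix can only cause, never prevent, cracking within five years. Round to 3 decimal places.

PN ≈ 0.714

p₁ = 0.31, p₀ = 0.0887.
Under exogeneity and monotonicity, PN = (p₁ − p₀) / p₁.
PN = (0.31 − 0.0887) / 0.31 = 0.2213 / 0.31 ≈ 0.7139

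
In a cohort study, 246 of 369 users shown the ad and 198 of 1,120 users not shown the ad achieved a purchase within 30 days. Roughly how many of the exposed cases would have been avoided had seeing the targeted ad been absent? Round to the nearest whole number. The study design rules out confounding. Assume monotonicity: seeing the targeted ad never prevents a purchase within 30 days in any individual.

about 181 cases

p₁ = P(outcome | exposed) = 246/369 = 0.66667
p₀ = P(outcome | unexposed) = 198/1120 = 0.17679
PN = (p₁ − p₀)/p₁ = (0.66667 − 0.17679) / 0.66667 ≈ 0.73482.
Attributable cases ≈ PN × (exposed cases) = 0.73482 × 246 ≈ 180.77.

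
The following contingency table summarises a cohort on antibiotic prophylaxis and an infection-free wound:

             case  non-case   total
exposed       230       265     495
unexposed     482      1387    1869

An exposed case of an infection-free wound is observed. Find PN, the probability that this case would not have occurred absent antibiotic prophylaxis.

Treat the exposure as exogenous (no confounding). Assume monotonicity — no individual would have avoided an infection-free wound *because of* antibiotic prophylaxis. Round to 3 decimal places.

PN ≈ 0.445

p₁ = P(outcome | exposed) = 230/495 = 0.46465
p₀ = P(outcome | unexposed) = 482/1869 = 0.25789
Under exogeneity and monotonicity, PN = (p₁ − p₀) / p₁.
PN = (0.46465 − 0.25789) / 0.46465 = 0.20675 / 0.46465 ≈ 0.4450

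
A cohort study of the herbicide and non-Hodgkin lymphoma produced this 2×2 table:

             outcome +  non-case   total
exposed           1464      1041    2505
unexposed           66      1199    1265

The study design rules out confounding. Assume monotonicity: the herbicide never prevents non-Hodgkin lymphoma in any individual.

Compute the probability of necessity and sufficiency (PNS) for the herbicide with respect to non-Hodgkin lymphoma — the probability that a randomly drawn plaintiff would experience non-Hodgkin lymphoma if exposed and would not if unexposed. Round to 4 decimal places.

PNS ≈ 0.5323

p₁ = P(outcome | exposed) = 1464/2505 = 0.58443
p₀ = P(outcome | unexposed) = 66/1265 = 0.052174
Under exogeneity and monotonicity, PNS = p₁ − p₀.
PNS = 0.58443 − 0.052174 = 0.53226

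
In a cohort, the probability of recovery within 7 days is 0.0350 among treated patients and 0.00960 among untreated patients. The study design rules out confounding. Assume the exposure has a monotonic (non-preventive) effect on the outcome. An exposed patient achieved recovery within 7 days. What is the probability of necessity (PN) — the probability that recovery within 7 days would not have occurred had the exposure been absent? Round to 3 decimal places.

Let p₁ = 0.035, p₀ = 0.0096.
Under exogeneity and monotonicity, PN = (p₁ − p₀) / p₁.
PN = (0.035 − 0.0096) / 0.035 = 0.0254 / 0.035 ≈ 0.7257

PN ≈ 0.726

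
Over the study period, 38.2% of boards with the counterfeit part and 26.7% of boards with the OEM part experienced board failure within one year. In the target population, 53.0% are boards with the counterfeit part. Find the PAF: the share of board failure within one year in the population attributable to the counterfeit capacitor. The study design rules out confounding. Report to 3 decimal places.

p₁ = 0.382, p₀ = 0.267.
Overall risk P(Y=1) = π·p₁ + (1−π)·p₀ = 0.53×0.382 + 0.47×0.267 = 0.32795.
Under exogeneity, PAF = [P(Y=1) − p₀] / P(Y=1).
PAF = (0.32795 − 0.267) / 0.32795 ≈ 0.1859

PAF ≈ 0.186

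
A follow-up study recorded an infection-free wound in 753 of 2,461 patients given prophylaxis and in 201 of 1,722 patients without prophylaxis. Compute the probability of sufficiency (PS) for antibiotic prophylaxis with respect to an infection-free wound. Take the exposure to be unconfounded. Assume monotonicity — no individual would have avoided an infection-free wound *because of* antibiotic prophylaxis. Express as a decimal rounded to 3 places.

p₁ = P(outcome | exposed) = 753/2461 = 0.30597
p₀ = P(outcome | unexposed) = 201/1722 = 0.11672
Under exogeneity and monotonicity, PS = (p₁ − p₀) / (1 − p₀).
PS = (0.30597 − 0.11672) / (1 − 0.11672) = 0.18925 / 0.88328 ≈ 0.2143

PS ≈ 0.214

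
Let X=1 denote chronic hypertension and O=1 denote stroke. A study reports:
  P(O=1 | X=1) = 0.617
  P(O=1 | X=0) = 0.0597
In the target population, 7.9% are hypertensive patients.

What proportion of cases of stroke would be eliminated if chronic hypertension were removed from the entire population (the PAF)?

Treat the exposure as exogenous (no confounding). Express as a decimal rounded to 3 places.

Let p₁ = 0.617, p₀ = 0.0597.
Overall risk P(Y=1) = π·p₁ + (1−π)·p₀ = 0.079×0.617 + 0.921×0.0597 = 0.10373.
Under exogeneity, PAF = [P(Y=1) − p₀] / P(Y=1).
PAF = (0.10373 − 0.0597) / 0.10373 ≈ 0.4244

PAF ≈ 0.424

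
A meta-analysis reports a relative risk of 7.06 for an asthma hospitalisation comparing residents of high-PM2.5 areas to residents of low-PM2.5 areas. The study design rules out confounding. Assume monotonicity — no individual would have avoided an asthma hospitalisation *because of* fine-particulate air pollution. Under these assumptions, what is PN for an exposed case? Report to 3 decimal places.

PN ≈ 0.858

Under exogeneity and monotonicity, PN = (RR − 1) / RR = 1 − 1/RR.
PN = (7.06 − 1) / 7.06 = 6.06 / 7.06 ≈ 0.8584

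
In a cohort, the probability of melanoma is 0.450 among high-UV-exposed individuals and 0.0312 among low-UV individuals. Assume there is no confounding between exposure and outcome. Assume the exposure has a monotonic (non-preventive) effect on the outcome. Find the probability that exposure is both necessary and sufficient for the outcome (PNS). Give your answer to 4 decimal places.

PNS ≈ 0.4188

Let p₁ = 0.45, p₀ = 0.0312.
Under exogeneity and monotonicity, PNS = p₁ − p₀.
PNS = 0.45 − 0.0312 = 0.4188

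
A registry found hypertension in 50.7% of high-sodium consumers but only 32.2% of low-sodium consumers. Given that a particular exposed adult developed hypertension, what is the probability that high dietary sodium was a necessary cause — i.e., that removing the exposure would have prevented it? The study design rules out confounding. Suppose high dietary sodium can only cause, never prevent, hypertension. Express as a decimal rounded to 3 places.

p₁ = 0.507, p₀ = 0.322.
Under exogeneity and monotonicity, PN = (p₁ − p₀) / p₁.
PN = (0.507 − 0.322) / 0.507 = 0.185 / 0.507 ≈ 0.3649

PN ≈ 0.365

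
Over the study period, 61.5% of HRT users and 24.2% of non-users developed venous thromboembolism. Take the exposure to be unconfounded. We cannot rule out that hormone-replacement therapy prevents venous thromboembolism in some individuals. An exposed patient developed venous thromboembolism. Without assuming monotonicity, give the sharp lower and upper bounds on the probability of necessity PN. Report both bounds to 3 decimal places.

0.607 ≤ PN ≤ 1.000

p₁ = 0.615, p₀ = 0.242.
Under exogeneity alone the bounds on PN are max{0,(p₁−p₀)/p₁} ≤ PN ≤ min{1,(1−p₀)/p₁}.
  lower = (p₁ − p₀)/p₁ = 0.373 / 0.615 ≈ 0.6065
  upper = min{1, (1 − p₀)/p₁} = 0.758 / 0.615 ≈ 1.2325 → capped at 1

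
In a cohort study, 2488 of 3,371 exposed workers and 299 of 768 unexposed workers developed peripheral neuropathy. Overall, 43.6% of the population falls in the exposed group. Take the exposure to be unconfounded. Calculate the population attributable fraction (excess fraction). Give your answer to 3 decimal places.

p₁ = P(outcome | exposed) = 2488/3371 = 0.73806
p₀ = P(outcome | unexposed) = 299/768 = 0.38932
Overall risk P(Y=1) = π·p₁ + (1−π)·p₀ = 0.436×0.73806 + 0.564×0.38932 = 0.54137.
Under exogeneity, PAF = [P(Y=1) − p₀] / P(Y=1).
PAF = (0.54137 − 0.38932) / 0.54137 ≈ 0.2809

PAF ≈ 0.281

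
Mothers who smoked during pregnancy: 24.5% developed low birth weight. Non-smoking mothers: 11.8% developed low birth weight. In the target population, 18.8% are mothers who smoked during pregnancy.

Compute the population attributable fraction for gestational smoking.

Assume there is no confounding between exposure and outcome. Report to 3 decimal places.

p₁ = 0.245, p₀ = 0.118.
Overall risk P(Y=1) = π·p₁ + (1−π)·p₀ = 0.188×0.245 + 0.812×0.118 = 0.14188.
Under exogeneity, PAF = [P(Y=1) − p₀] / P(Y=1).
PAF = (0.14188 − 0.118) / 0.14188 ≈ 0.1683

PAF ≈ 0.168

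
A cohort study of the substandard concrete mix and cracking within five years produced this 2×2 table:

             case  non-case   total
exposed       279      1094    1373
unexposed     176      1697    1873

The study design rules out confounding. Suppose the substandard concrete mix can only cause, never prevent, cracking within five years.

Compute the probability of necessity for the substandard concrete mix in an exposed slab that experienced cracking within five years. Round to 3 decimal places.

PN ≈ 0.538

p₁ = P(outcome | exposed) = 279/1373 = 0.2032
p₀ = P(outcome | unexposed) = 176/1873 = 0.093967
Under exogeneity and monotonicity, PN = (p₁ − p₀)/p₁.
PN = (0.2032 − 0.093967) / 0.2032 ≈ 0.5376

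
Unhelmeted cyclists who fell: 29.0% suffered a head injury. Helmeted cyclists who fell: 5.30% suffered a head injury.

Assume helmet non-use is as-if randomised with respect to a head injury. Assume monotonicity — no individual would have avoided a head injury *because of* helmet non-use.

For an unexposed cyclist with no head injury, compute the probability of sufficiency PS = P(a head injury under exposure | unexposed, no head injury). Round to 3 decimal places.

PS ≈ 0.250

p₁ = 0.29, p₀ = 0.053.
Under exogeneity and monotonicity, PS = (p₁ − p₀) / (1 − p₀).
PS = (0.29 − 0.053) / (1 − 0.053) = 0.237 / 0.947 ≈ 0.2503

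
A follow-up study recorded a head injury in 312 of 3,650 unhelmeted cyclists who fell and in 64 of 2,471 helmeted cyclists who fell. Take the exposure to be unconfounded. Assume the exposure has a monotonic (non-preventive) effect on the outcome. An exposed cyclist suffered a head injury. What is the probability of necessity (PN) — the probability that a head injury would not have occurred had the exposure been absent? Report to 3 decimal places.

PN ≈ 0.697

p₁ = P(outcome | exposed) = 312/3650 = 0.085479
p₀ = P(outcome | unexposed) = 64/2471 = 0.0259
Under exogeneity and monotonicity, PN = (p₁ − p₀) / p₁.
PN = (0.085479 − 0.0259) / 0.085479 = 0.059579 / 0.085479 ≈ 0.6970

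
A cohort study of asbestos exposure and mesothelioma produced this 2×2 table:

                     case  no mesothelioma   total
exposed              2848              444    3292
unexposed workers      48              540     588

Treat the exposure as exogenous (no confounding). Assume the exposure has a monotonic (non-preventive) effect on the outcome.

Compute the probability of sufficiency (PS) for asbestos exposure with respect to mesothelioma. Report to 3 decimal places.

p₁ = P(outcome | exposed) = 2848/3292 = 0.86513
p₀ = P(outcome | unexposed) = 48/588 = 0.081633
Under exogeneity and monotonicity, PS = (p₁ − p₀)/(1 − p₀).
PS = (0.86513 − 0.081633) / 0.91837 ≈ 0.8531

PS ≈ 0.853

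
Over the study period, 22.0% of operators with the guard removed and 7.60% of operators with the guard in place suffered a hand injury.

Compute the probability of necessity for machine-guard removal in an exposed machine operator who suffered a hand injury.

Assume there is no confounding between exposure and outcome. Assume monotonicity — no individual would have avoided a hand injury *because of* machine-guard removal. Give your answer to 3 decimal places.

PN ≈ 0.655

p₁ = 0.22, p₀ = 0.076.
Under exogeneity and monotonicity, PN = (p₁ − p₀) / p₁.
PN = (0.22 − 0.076) / 0.22 = 0.144 / 0.22 ≈ 0.6545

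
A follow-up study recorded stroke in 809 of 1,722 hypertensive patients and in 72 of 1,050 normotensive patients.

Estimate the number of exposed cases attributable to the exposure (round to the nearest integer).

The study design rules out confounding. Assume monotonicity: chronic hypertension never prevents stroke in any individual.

p₁ = P(outcome | exposed) = 809/1722 = 0.4698
p₀ = P(outcome | unexposed) = 72/1050 = 0.068571
PN = (p₁ − p₀)/p₁ = (0.4698 − 0.068571) / 0.4698 ≈ 0.85404.
Attributable cases ≈ PN × (exposed cases) = 0.85404 × 809 ≈ 690.92.

about 691 cases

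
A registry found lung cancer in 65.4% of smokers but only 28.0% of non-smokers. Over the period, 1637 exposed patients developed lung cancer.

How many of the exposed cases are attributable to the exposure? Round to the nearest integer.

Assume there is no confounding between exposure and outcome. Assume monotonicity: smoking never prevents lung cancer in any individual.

p₁ = 0.654, p₀ = 0.28.
PN = (p₁ − p₀)/p₁ = (0.654 − 0.28) / 0.654 ≈ 0.57187.
Attributable cases ≈ PN × (exposed cases) = 0.57187 × 1637 ≈ 936.14.

about 936 cases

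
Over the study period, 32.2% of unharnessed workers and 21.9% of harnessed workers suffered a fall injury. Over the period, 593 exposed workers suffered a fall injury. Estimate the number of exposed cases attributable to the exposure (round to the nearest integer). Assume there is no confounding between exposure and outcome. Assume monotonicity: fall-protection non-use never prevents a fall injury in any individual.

about 190 cases

p₁ = 0.322, p₀ = 0.219.
PN = (p₁ − p₀)/p₁ = (0.322 − 0.219) / 0.322 ≈ 0.31988.
Attributable cases ≈ PN × (exposed cases) = 0.31988 × 593 ≈ 189.69.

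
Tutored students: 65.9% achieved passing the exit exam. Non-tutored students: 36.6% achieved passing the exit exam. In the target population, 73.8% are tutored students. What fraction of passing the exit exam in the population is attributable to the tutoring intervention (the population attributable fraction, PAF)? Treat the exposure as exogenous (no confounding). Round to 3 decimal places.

PAF ≈ 0.371

p₁ = 0.659, p₀ = 0.366.
Overall risk P(Y=1) = π·p₁ + (1−π)·p₀ = 0.738×0.659 + 0.262×0.366 = 0.58223.
Under exogeneity, PAF = [P(Y=1) − p₀] / P(Y=1).
PAF = (0.58223 − 0.366) / 0.58223 ≈ 0.3714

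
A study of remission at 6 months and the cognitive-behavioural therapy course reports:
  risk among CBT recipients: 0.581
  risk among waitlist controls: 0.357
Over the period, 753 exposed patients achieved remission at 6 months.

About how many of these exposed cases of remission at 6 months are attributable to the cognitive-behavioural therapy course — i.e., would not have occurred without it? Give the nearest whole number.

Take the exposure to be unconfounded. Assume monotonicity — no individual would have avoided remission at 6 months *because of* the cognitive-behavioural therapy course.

Let p₁ = 0.581, p₀ = 0.357.
PN = (p₁ − p₀)/p₁ = (0.581 − 0.357) / 0.581 ≈ 0.38554.
Attributable cases ≈ PN × (exposed cases) = 0.38554 × 753 ≈ 290.31.

about 290 cases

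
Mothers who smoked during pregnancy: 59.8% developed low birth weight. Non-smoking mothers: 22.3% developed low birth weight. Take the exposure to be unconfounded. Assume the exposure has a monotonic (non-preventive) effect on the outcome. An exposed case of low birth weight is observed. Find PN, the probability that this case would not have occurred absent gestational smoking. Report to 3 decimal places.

p₁ = 0.598, p₀ = 0.223.
Under exogeneity and monotonicity, PN = (p₁ − p₀) / p₁.
PN = (0.598 − 0.223) / 0.598 = 0.375 / 0.598 ≈ 0.6271

PN ≈ 0.627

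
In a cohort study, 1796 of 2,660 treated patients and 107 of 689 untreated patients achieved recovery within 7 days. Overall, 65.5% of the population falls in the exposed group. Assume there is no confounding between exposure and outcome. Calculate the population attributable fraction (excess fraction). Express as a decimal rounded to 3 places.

PAF ≈ 0.687

p₁ = P(outcome | exposed) = 1796/2660 = 0.67519
p₀ = P(outcome | unexposed) = 107/689 = 0.1553
Overall risk P(Y=1) = π·p₁ + (1−π)·p₀ = 0.655×0.67519 + 0.345×0.1553 = 0.49583.
Under exogeneity, PAF = [P(Y=1) − p₀] / P(Y=1).
PAF = (0.49583 − 0.1553) / 0.49583 ≈ 0.6868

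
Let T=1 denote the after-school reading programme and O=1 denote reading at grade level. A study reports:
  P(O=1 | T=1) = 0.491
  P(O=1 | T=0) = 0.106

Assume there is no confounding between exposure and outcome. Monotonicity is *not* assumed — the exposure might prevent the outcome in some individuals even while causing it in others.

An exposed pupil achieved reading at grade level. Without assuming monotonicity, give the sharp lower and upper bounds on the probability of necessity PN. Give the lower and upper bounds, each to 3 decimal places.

0.784 ≤ PN ≤ 1.000

Let p₁ = 0.491, p₀ = 0.106.
Under exogeneity alone the bounds on PN are max{0,(p₁−p₀)/p₁} ≤ PN ≤ min{1,(1−p₀)/p₁}.
  lower = (p₁ − p₀)/p₁ = 0.385 / 0.491 ≈ 0.7841
  upper = min{1, (1 − p₀)/p₁} = 0.894 / 0.491 ≈ 1.8208 → capped at 1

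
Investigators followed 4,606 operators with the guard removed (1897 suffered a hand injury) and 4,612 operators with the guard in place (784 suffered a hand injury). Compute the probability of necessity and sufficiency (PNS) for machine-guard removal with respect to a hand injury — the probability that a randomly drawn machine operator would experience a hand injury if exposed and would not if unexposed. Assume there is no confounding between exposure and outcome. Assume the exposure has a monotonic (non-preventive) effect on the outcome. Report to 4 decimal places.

p₁ = P(outcome | exposed) = 1897/4606 = 0.41185
p₀ = P(outcome | unexposed) = 784/4612 = 0.16999
Under exogeneity and monotonicity, PNS = p₁ − p₀.
PNS = 0.41185 − 0.16999 = 0.24186

PNS ≈ 0.2419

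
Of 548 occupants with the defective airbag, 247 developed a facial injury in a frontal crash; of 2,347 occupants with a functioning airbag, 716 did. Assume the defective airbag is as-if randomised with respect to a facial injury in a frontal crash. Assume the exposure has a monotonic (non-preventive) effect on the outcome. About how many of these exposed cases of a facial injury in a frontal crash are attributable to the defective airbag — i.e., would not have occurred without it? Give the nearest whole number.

p₁ = P(outcome | exposed) = 247/548 = 0.45073
p₀ = P(outcome | unexposed) = 716/2347 = 0.30507
PN = (p₁ − p₀)/p₁ = (0.45073 − 0.30507) / 0.45073 ≈ 0.32316.
Attributable cases ≈ PN × (exposed cases) = 0.32316 × 247 ≈ 79.82.

about 80 cases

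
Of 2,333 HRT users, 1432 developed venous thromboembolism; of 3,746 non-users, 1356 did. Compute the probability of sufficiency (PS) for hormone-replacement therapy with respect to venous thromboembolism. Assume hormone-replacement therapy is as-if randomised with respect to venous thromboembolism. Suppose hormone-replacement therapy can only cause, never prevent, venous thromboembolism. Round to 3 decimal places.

p₁ = P(outcome | exposed) = 1432/2333 = 0.6138
p₀ = P(outcome | unexposed) = 1356/3746 = 0.36199
Under exogeneity and monotonicity, PS = (p₁ − p₀) / (1 − p₀).
PS = (0.6138 − 0.36199) / (1 − 0.36199) = 0.25182 / 0.63801 ≈ 0.3947

PS ≈ 0.395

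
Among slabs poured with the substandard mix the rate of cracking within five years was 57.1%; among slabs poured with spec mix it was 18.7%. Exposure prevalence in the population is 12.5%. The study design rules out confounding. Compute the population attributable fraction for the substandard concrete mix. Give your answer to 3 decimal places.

p₁ = 0.571, p₀ = 0.187.
Overall risk P(Y=1) = π·p₁ + (1−π)·p₀ = 0.125×0.571 + 0.875×0.187 = 0.235.
Under exogeneity, PAF = [P(Y=1) − p₀] / P(Y=1).
PAF = (0.235 − 0.187) / 0.235 ≈ 0.2043

PAF ≈ 0.204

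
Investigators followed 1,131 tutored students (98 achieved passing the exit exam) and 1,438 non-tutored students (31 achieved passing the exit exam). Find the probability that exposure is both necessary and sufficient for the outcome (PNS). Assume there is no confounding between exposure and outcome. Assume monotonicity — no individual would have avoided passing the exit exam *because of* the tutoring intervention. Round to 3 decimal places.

PNS ≈ 0.065

p₁ = P(outcome | exposed) = 98/1131 = 0.086649
p₀ = P(outcome | unexposed) = 31/1438 = 0.021558
Under exogeneity and monotonicity, PNS = p₁ − p₀.
PNS = 0.086649 − 0.021558 = 0.065091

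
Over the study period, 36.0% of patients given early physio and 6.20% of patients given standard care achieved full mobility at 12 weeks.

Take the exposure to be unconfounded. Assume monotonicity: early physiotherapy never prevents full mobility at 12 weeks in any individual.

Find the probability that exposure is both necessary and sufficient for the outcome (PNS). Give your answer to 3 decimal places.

p₁ = 0.36, p₀ = 0.062.
Under exogeneity and monotonicity, PNS = p₁ − p₀.
PNS = 0.36 − 0.062 = 0.298

PNS ≈ 0.298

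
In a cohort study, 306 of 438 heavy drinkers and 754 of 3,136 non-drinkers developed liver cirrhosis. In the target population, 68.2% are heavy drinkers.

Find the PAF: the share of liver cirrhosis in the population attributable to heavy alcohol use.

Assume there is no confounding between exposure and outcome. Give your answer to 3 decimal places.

PAF ≈ 0.565

p₁ = P(outcome | exposed) = 306/438 = 0.69863
p₀ = P(outcome | unexposed) = 754/3136 = 0.24043
Overall risk P(Y=1) = π·p₁ + (1−π)·p₀ = 0.682×0.69863 + 0.318×0.24043 = 0.55292.
Under exogeneity, PAF = [P(Y=1) − p₀] / P(Y=1).
PAF = (0.55292 − 0.24043) / 0.55292 ≈ 0.5652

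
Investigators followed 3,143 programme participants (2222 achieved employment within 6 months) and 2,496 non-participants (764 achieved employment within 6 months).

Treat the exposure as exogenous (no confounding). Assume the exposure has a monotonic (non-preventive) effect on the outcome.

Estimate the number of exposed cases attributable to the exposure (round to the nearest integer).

about 1260 cases

p₁ = P(outcome | exposed) = 2222/3143 = 0.70697
p₀ = P(outcome | unexposed) = 764/2496 = 0.30609
PN = (p₁ − p₀)/p₁ = (0.70697 − 0.30609) / 0.70697 ≈ 0.56704.
Attributable cases ≈ PN × (exposed cases) = 0.56704 × 2222 ≈ 1259.96.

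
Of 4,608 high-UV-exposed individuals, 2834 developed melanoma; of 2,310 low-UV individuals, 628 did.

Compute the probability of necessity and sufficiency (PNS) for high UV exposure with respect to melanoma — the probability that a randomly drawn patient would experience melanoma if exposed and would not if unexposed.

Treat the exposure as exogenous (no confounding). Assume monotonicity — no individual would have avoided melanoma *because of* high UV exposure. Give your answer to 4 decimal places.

p₁ = P(outcome | exposed) = 2834/4608 = 0.61502
p₀ = P(outcome | unexposed) = 628/2310 = 0.27186
Under exogeneity and monotonicity, PNS = p₁ − p₀.
PNS = 0.61502 − 0.27186 = 0.34316

PNS ≈ 0.3432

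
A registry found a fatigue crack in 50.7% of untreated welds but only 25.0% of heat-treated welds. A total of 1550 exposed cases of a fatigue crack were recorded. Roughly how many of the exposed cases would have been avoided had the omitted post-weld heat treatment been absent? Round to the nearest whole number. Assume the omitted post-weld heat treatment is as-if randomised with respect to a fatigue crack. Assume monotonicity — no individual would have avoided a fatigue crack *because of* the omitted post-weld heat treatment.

about 786 cases

p₁ = 0.507, p₀ = 0.25.
PN = (p₁ − p₀)/p₁ = (0.507 − 0.25) / 0.507 ≈ 0.50690.
Attributable cases ≈ PN × (exposed cases) = 0.50690 × 1550 ≈ 785.70.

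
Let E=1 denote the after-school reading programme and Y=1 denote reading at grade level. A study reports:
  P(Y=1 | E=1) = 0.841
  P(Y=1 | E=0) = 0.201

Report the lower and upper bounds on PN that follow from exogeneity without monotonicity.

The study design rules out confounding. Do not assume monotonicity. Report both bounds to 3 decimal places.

Let p₁ = 0.841, p₀ = 0.201.
Under exogeneity alone the bounds on PN are max{0,(p₁−p₀)/p₁} ≤ PN ≤ min{1,(1−p₀)/p₁}.
  lower = (p₁ − p₀)/p₁ = 0.64 / 0.841 ≈ 0.7610
  upper = min{1, (1 − p₀)/p₁} = 0.799 / 0.841 ≈ 0.9501

0.761 ≤ PN ≤ 0.950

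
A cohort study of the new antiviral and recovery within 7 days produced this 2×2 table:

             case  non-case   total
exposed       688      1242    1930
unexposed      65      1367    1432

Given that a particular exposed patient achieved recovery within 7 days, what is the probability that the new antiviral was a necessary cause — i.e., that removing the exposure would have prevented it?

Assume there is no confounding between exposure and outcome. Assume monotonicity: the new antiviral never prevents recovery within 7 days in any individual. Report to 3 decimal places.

p₁ = P(outcome | exposed) = 688/1930 = 0.35648
p₀ = P(outcome | unexposed) = 65/1432 = 0.045391
Under exogeneity and monotonicity, PN = (p₁ − p₀)/p₁.
PN = (0.35648 − 0.045391) / 0.35648 ≈ 0.8727

PN ≈ 0.873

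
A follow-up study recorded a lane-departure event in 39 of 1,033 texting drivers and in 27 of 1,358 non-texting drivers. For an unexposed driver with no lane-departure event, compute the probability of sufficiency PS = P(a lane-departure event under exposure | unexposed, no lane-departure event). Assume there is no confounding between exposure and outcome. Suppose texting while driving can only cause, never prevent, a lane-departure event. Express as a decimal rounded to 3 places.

PS ≈ 0.018

p₁ = P(outcome | exposed) = 39/1033 = 0.037754
p₀ = P(outcome | unexposed) = 27/1358 = 0.019882
Under exogeneity and monotonicity, PS = (p₁ − p₀) / (1 − p₀).
PS = (0.037754 − 0.019882) / (1 − 0.019882) = 0.017872 / 0.98012 ≈ 0.0182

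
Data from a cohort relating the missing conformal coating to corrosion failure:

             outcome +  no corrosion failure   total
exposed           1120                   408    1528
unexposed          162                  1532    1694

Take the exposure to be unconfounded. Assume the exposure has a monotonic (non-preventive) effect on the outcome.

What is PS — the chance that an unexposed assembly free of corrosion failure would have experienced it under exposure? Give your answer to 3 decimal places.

PS ≈ 0.705

p₁ = P(outcome | exposed) = 1120/1528 = 0.73298
p₀ = P(outcome | unexposed) = 162/1694 = 0.095632
Under exogeneity and monotonicity, PS = (p₁ − p₀) / (1 − p₀).
PS = (0.73298 − 0.095632) / (1 − 0.095632) = 0.63735 / 0.90437 ≈ 0.7047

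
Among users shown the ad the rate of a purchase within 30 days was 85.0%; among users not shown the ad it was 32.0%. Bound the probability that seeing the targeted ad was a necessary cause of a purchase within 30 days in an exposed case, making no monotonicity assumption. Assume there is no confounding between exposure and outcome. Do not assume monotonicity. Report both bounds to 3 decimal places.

p₁ = 0.85, p₀ = 0.32.
Under exogeneity alone the bounds on PN are max{0,(p₁−p₀)/p₁} ≤ PN ≤ min{1,(1−p₀)/p₁}.
  lower = (p₁ − p₀)/p₁ = 0.53 / 0.85 ≈ 0.6235
  upper = min{1, (1 − p₀)/p₁} = 0.68 / 0.85 ≈ 0.8000

0.624 ≤ PN ≤ 0.800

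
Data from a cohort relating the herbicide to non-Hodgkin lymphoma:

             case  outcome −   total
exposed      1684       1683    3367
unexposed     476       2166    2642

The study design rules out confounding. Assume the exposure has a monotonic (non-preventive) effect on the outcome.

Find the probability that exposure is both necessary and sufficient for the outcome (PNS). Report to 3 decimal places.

PNS ≈ 0.320

p₁ = P(outcome | exposed) = 1684/3367 = 0.50015
p₀ = P(outcome | unexposed) = 476/2642 = 0.18017
Under exogeneity and monotonicity, PNS = p₁ − p₀.
PNS = 0.50015 − 0.18017 = 0.31998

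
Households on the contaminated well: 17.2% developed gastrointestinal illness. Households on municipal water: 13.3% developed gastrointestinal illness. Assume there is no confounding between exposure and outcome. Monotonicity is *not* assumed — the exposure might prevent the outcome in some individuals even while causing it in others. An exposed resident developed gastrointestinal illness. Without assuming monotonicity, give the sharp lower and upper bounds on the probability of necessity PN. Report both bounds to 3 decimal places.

p₁ = 0.172, p₀ = 0.133.
Under exogeneity alone the bounds on PN are max{0,(p₁−p₀)/p₁} ≤ PN ≤ min{1,(1−p₀)/p₁}.
  lower = (p₁ − p₀)/p₁ = 0.039 / 0.172 ≈ 0.2267
  upper = min{1, (1 − p₀)/p₁} = 0.867 / 0.172 ≈ 5.0407 → capped at 1

0.227 ≤ PN ≤ 1.000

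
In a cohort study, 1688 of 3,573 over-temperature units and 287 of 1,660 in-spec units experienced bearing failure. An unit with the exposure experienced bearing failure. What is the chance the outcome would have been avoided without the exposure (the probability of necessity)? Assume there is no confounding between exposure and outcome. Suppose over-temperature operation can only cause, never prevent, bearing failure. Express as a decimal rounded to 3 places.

p₁ = P(outcome | exposed) = 1688/3573 = 0.47243
p₀ = P(outcome | unexposed) = 287/1660 = 0.17289
Under exogeneity and monotonicity, PN = (p₁ − p₀) / p₁.
PN = (0.47243 − 0.17289) / 0.47243 = 0.29954 / 0.47243 ≈ 0.6340

PN ≈ 0.634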